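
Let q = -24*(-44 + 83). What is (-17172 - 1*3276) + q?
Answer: -21384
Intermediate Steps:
q = -936 (q = -24*39 = -1*936 = -936)
(-17172 - 1*3276) + q = (-17172 - 1*3276) - 936 = (-17172 - 3276) - 936 = -20448 - 936 = -21384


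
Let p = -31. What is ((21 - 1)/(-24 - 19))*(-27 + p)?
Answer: 1160/43 ≈ 26.977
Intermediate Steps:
((21 - 1)/(-24 - 19))*(-27 + p) = ((21 - 1)/(-24 - 19))*(-27 - 31) = (20/(-43))*(-58) = (20*(-1/43))*(-58) = -20/43*(-58) = 1160/43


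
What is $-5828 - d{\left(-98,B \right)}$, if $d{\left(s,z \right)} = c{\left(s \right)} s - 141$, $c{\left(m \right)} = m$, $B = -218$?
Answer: $-15291$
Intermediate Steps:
$d{\left(s,z \right)} = -141 + s^{2}$ ($d{\left(s,z \right)} = s s - 141 = s^{2} - 141 = -141 + s^{2}$)
$-5828 - d{\left(-98,B \right)} = -5828 - \left(-141 + \left(-98\right)^{2}\right) = -5828 - \left(-141 + 9604\right) = -5828 - 9463 = -15291$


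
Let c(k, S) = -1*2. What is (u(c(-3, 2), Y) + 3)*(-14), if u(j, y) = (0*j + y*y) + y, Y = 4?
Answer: -322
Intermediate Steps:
c(k, S) = -2
u(j, y) = y + y**2 (u(j, y) = (0 + y**2) + y = y**2 + y = y + y**2)
(u(c(-3, 2), Y) + 3)*(-14) = (4*(1 + 4) + 3)*(-14) = (4*5 + 3)*(-14) = (20 + 3)*(-14) = 23*(-14) = -322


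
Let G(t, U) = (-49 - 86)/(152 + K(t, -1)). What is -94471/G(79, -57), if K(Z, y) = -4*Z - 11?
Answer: -3306485/27 ≈ -1.2246e+5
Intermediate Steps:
K(Z, y) = -11 - 4*Z
G(t, U) = -135/(141 - 4*t) (G(t, U) = (-49 - 86)/(152 + (-11 - 4*t)) = -135/(141 - 4*t))
-94471/G(79, -57) = -94471/(135/(-141 + 4*79)) = -94471/(135/(-141 + 316)) = -94471/(135/175) = -94471/(135*(1/175)) = -94471/27/35 = -94471*35/27 = -3306485/27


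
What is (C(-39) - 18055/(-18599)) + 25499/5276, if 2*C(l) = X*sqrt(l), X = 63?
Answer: 569514081/98128324 + 63*I*sqrt(39)/2 ≈ 5.8038 + 196.72*I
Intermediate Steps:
C(l) = 63*sqrt(l)/2 (C(l) = (63*sqrt(l))/2 = 63*sqrt(l)/2)
(C(-39) - 18055/(-18599)) + 25499/5276 = (63*sqrt(-39)/2 - 18055/(-18599)) + 25499/5276 = (63*(I*sqrt(39))/2 - 18055*(-1/18599)) + 25499*(1/5276) = (63*I*sqrt(39)/2 + 18055/18599) + 25499/5276 = (18055/18599 + 63*I*sqrt(39)/2) + 25499/5276 = 569514081/98128324 + 63*I*sqrt(39)/2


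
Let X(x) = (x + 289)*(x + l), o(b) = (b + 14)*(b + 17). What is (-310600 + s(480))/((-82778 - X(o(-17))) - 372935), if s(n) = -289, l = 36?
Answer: 310889/466117 ≈ 0.66698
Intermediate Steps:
o(b) = (14 + b)*(17 + b)
X(x) = (36 + x)*(289 + x) (X(x) = (x + 289)*(x + 36) = (289 + x)*(36 + x) = (36 + x)*(289 + x))
(-310600 + s(480))/((-82778 - X(o(-17))) - 372935) = (-310600 - 289)/((-82778 - (10404 + (238 + (-17)**2 + 31*(-17))**2 + 325*(238 + (-17)**2 + 31*(-17)))) - 372935) = -310889/((-82778 - (10404 + (238 + 289 - 527)**2 + 325*(238 + 289 - 527))) - 372935) = -310889/((-82778 - (10404 + 0**2 + 325*0)) - 372935) = -310889/((-82778 - (10404 + 0 + 0)) - 372935) = -310889/((-82778 - 1*10404) - 372935) = -310889/((-82778 - 10404) - 372935) = -310889/(-93182 - 372935) = -310889/(-466117) = -310889*(-1/466117) = 310889/466117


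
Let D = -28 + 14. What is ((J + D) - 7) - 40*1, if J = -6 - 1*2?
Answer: -69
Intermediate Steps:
D = -14
J = -8 (J = -6 - 2 = -8)
((J + D) - 7) - 40*1 = ((-8 - 14) - 7) - 40*1 = (-22 - 7) - 40 = -29 - 40 = -69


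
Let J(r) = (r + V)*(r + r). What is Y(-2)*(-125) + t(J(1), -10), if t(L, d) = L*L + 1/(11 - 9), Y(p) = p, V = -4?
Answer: 573/2 ≈ 286.50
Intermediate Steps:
J(r) = 2*r*(-4 + r) (J(r) = (r - 4)*(r + r) = (-4 + r)*(2*r) = 2*r*(-4 + r))
t(L, d) = ½ + L² (t(L, d) = L² + 1/2 = L² + ½ = ½ + L²)
Y(-2)*(-125) + t(J(1), -10) = -2*(-125) + (½ + (2*1*(-4 + 1))²) = 250 + (½ + (2*1*(-3))²) = 250 + (½ + (-6)²) = 250 + (½ + 36) = 250 + 73/2 = 573/2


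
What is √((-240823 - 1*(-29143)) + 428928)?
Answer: 4*√13578 ≈ 466.10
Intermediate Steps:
√((-240823 - 1*(-29143)) + 428928) = √((-240823 + 29143) + 428928) = √(-211680 + 428928) = √217248 = 4*√13578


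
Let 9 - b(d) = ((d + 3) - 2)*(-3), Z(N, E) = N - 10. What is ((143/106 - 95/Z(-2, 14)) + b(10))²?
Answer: 1063086025/404496 ≈ 2628.2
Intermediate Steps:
Z(N, E) = -10 + N
b(d) = 12 + 3*d (b(d) = 9 - ((d + 3) - 2)*(-3) = 9 - ((3 + d) - 2)*(-3) = 9 - (1 + d)*(-3) = 9 - (-3 - 3*d) = 9 + (3 + 3*d) = 12 + 3*d)
((143/106 - 95/Z(-2, 14)) + b(10))² = ((143/106 - 95/(-10 - 2)) + (12 + 3*10))² = ((143*(1/106) - 95/(-12)) + (12 + 30))² = ((143/106 - 95*(-1/12)) + 42)² = ((143/106 + 95/12) + 42)² = (5893/636 + 42)² = (32605/636)² = 1063086025/404496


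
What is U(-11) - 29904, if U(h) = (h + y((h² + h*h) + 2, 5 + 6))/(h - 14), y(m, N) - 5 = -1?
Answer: -747593/25 ≈ -29904.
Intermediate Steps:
y(m, N) = 4 (y(m, N) = 5 - 1 = 4)
U(h) = (4 + h)/(-14 + h) (U(h) = (h + 4)/(h - 14) = (4 + h)/(-14 + h))
U(-11) - 29904 = (4 - 11)/(-14 - 11) - 29904 = -7/(-25) - 29904 = -1/25*(-7) - 29904 = 7/25 - 29904 = -747593/25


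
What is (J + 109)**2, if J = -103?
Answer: 36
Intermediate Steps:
(J + 109)**2 = (-103 + 109)**2 = 6**2 = 36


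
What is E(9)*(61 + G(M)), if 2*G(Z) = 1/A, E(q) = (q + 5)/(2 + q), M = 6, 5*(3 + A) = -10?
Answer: 4263/55 ≈ 77.509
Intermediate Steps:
A = -5 (A = -3 + (⅕)*(-10) = -3 - 2 = -5)
E(q) = (5 + q)/(2 + q)
G(Z) = -⅒ (G(Z) = (½)/(-5) = (½)*(-⅕) = -⅒)
E(9)*(61 + G(M)) = ((5 + 9)/(2 + 9))*(61 - ⅒) = (14/11)*(609/10) = 4263/55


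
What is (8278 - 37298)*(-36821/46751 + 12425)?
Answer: -16856103153080/46751 ≈ -3.6055e+8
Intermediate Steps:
(8278 - 37298)*(-36821/46751 + 12425) = -29020*(-36821*1/46751 + 12425) = -29020*(-36821/46751 + 12425) = -29020*580844354/46751 = -16856103153080/46751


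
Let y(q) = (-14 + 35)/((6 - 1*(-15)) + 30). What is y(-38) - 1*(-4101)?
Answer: 69724/17 ≈ 4101.4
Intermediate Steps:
y(q) = 7/17 (y(q) = 21/((6 + 15) + 30) = 21/(21 + 30) = 21/51 = 21*(1/51) = 7/17)
y(-38) - 1*(-4101) = 7/17 - 1*(-4101) = 7/17 + 4101 = 69724/17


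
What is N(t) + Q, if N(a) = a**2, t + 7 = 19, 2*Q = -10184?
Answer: -4948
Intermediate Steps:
Q = -5092 (Q = (1/2)*(-10184) = -5092)
t = 12 (t = -7 + 19 = 12)
N(t) + Q = 12**2 - 5092 = 144 - 5092 = -4948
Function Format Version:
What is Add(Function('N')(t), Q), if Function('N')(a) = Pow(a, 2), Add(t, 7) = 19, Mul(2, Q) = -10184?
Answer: -4948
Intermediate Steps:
Q = -5092 (Q = Mul(Rational(1, 2), -10184) = -5092)
t = 12 (t = Add(-7, 19) = 12)
Add(Function('N')(t), Q) = Add(Pow(12, 2), -5092) = Add(144, -5092) = -4948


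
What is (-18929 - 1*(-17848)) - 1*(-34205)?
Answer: 33124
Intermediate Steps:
(-18929 - 1*(-17848)) - 1*(-34205) = (-18929 + 17848) + 34205 = -1081 + 34205 = 33124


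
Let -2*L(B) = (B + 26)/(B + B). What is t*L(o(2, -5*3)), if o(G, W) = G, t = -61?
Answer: 427/2 ≈ 213.50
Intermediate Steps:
L(B) = -(26 + B)/(4*B) (L(B) = -(B + 26)/(2*(B + B)) = -(26 + B)/(2*(2*B)) = -(26 + B)*1/(2*B)/2 = -(26 + B)/(4*B))
t*L(o(2, -5*3)) = -61*(-26 - 1*2)/(4*2) = -61*(-26 - 2)/(4*2) = -61*(-28)/(4*2) = -61*(-7/2) = 427/2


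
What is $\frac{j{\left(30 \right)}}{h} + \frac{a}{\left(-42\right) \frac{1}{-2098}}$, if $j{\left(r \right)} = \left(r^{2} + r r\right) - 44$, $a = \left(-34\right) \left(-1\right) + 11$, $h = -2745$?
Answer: $\frac{43180283}{19215} \approx 2247.2$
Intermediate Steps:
$a = 45$ ($a = 34 + 11 = 45$)
$j{\left(r \right)} = -44 + 2 r^{2}$ ($j{\left(r \right)} = \left(r^{2} + r^{2}\right) - 44 = 2 r^{2} - 44 = -44 + 2 r^{2}$)
$\frac{j{\left(30 \right)}}{h} + \frac{a}{\left(-42\right) \frac{1}{-2098}} = \frac{-44 + 2 \cdot 30^{2}}{-2745} + \frac{45}{\left(-42\right) \frac{1}{-2098}} = \left(-44 + 2 \cdot 900\right) \left(- \frac{1}{2745}\right) + \frac{45}{\left(-42\right) \left(- \frac{1}{2098}\right)} = \left(-44 + 1800\right) \left(- \frac{1}{2745}\right) + \frac{45}{\frac{21}{1049}} = 1756 \left(- \frac{1}{2745}\right) + 45 \cdot \frac{1049}{21} = - \frac{1756}{2745} + \frac{15735}{7} = \frac{43180283}{19215}$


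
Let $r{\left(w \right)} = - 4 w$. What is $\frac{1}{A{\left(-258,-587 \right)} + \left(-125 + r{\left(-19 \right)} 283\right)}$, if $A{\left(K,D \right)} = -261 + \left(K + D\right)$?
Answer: $\frac{1}{20277} \approx 4.9317 \cdot 10^{-5}$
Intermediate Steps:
$A{\left(K,D \right)} = -261 + D + K$ ($A{\left(K,D \right)} = -261 + \left(D + K\right) = -261 + D + K$)
$\frac{1}{A{\left(-258,-587 \right)} + \left(-125 + r{\left(-19 \right)} 283\right)} = \frac{1}{\left(-261 - 587 - 258\right) - \left(125 - \left(-4\right) \left(-19\right) 283\right)} = \frac{1}{-1106 + \left(-125 + 76 \cdot 283\right)} = \frac{1}{-1106 + \left(-125 + 21508\right)} = \frac{1}{-1106 + 21383} = \frac{1}{20277}$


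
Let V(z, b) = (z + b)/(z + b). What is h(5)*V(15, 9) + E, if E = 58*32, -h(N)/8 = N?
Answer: 1816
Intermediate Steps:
V(z, b) = 1 (V(z, b) = (b + z)/(b + z) = 1)
h(N) = -8*N
E = 1856
h(5)*V(15, 9) + E = -8*5*1 + 1856 = -40*1 + 1856 = -40 + 1856 = 1816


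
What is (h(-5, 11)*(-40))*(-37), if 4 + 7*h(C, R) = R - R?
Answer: -5920/7 ≈ -845.71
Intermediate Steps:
h(C, R) = -4/7 (h(C, R) = -4/7 + (R - R)/7 = -4/7 + (⅐)*0 = -4/7 + 0 = -4/7)
(h(-5, 11)*(-40))*(-37) = -4/7*(-40)*(-37) = (160/7)*(-37) = -5920/7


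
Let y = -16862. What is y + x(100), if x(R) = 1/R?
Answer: -1686199/100 ≈ -16862.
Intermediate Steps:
y + x(100) = -16862 + 1/100 = -1686199/100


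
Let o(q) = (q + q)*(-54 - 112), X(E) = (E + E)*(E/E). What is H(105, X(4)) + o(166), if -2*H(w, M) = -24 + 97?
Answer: -110297/2 ≈ -55149.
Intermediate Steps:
X(E) = 2*E (X(E) = (2*E)*1 = 2*E)
H(w, M) = -73/2 (H(w, M) = -(-24 + 97)/2 = -½*73 = -73/2)
o(q) = -332*q (o(q) = (2*q)*(-166) = -332*q)
H(105, X(4)) + o(166) = -73/2 - 332*166 = -73/2 - 55112 = -110297/2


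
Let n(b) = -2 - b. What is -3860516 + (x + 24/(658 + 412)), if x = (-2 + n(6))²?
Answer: -2065322548/535 ≈ -3.8604e+6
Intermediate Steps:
x = 100 (x = (-2 + (-2 - 1*6))² = (-2 + (-2 - 6))² = (-2 - 8)² = (-10)² = 100)
-3860516 + (x + 24/(658 + 412)) = -3860516 + (100 + 24/(658 + 412)) = -3860516 + (100 + 24/1070) = -3860516 + (100 + 24*(1/1070)) = -3860516 + (100 + 12/535) = -3860516 + 53512/535 = -2065322548/535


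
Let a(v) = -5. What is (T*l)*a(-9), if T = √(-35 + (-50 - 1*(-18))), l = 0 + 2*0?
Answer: 0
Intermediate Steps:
l = 0 (l = 0 + 0 = 0)
T = I*√67 (T = √(-35 + (-50 + 18)) = √(-35 - 32) = √(-67) = I*√67 ≈ 8.1853*I)
(T*l)*a(-9) = ((I*√67)*0)*(-5) = 0*(-5) = 0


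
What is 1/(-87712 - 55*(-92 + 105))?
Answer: -1/88427 ≈ -1.1309e-5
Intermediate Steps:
1/(-87712 - 55*(-92 + 105)) = 1/(-87712 - 55*13) = 1/(-87712 - 715) = 1/(-88427) = -1/88427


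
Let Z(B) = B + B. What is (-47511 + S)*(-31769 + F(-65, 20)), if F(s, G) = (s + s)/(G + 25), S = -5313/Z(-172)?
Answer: 1557312255679/1032 ≈ 1.5090e+9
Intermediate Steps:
Z(B) = 2*B
S = 5313/344 (S = -5313/(2*(-172)) = -5313/(-344) = -5313*(-1/344) = 5313/344 ≈ 15.445)
F(s, G) = 2*s/(25 + G) (F(s, G) = (2*s)/(25 + G) = 2*s/(25 + G))
(-47511 + S)*(-31769 + F(-65, 20)) = (-47511 + 5313/344)*(-31769 + 2*(-65)/(25 + 20)) = -16338471*(-31769 + 2*(-65)/45)/344 = -16338471*(-31769 + 2*(-65)*(1/45))/344 = -16338471*(-31769 - 26/9)/344 = -16338471/344*(-285947/9) = 1557312255679/1032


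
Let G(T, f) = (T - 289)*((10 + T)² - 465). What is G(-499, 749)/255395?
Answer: -188060928/255395 ≈ -736.35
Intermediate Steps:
G(T, f) = (-465 + (10 + T)²)*(-289 + T) (G(T, f) = (-289 + T)*(-465 + (10 + T)²) = (-465 + (10 + T)²)*(-289 + T))
G(-499, 749)/255395 = (105485 + (-499)³ - 6145*(-499) - 269*(-499)²)/255395 = (105485 - 124251499 + 3066355 - 269*249001)*(1/255395) = (105485 - 124251499 + 3066355 - 66981269)*(1/255395) = -188060928*1/255395 = -188060928/255395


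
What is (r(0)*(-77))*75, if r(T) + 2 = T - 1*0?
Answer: 11550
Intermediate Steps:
r(T) = -2 + T (r(T) = -2 + (T - 1*0) = -2 + (T + 0) = -2 + T)
(r(0)*(-77))*75 = ((-2 + 0)*(-77))*75 = -2*(-77)*75 = 154*75 = 11550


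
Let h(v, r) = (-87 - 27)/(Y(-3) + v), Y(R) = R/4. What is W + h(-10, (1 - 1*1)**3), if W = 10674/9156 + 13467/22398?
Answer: 1515236675/122475997 ≈ 12.372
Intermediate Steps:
Y(R) = R/4 (Y(R) = R*(1/4) = R/4)
h(v, r) = -114/(-3/4 + v) (h(v, r) = (-87 - 27)/((1/4)*(-3) + v) = -114/(-3/4 + v))
W = 5033057/2848279 (W = 10674*(1/9156) + 13467*(1/22398) = 1779/1526 + 4489/7466 = 5033057/2848279 ≈ 1.7671)
W + h(-10, (1 - 1*1)**3) = 5033057/2848279 - 456/(-3 + 4*(-10)) = 5033057/2848279 - 456/(-3 - 40) = 5033057/2848279 - 456/(-43) = 5033057/2848279 - 456*(-1/43) = 5033057/2848279 + 456/43 = 1515236675/122475997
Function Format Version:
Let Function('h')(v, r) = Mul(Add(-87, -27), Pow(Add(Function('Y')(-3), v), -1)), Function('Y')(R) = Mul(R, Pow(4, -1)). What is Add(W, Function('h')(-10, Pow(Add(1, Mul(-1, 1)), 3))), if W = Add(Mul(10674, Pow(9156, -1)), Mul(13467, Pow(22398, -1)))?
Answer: Rational(1515236675, 122475997) ≈ 12.372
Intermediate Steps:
Function('Y')(R) = Mul(Rational(1, 4), R) (Function('Y')(R) = Mul(R, Rational(1, 4)) = Mul(Rational(1, 4), R))
Function('h')(v, r) = Mul(-114, Pow(Add(Rational(-3, 4), v), -1)) (Function('h')(v, r) = Mul(Add(-87, -27), Pow(Add(Mul(Rational(1, 4), -3), v), -1)) = Mul(-114, Pow(Add(Rational(-3, 4), v), -1)))
W = Rational(5033057, 2848279) (W = Add(Mul(10674, Rational(1, 9156)), Mul(13467, Rational(1, 22398))) = Add(Rational(1779, 1526), Rational(4489, 7466)) = Rational(5033057, 2848279) ≈ 1.7671)
Add(W, Function('h')(-10, Pow(Add(1, Mul(-1, 1)), 3))) = Add(Rational(5033057, 2848279), Mul(-456, Pow(Add(-3, Mul(4, -10)), -1))) = Add(Rational(5033057, 2848279), Mul(-456, Pow(Add(-3, -40), -1))) = Add(Rational(5033057, 2848279), Mul(-456, Pow(-43, -1))) = Add(Rational(5033057, 2848279), Mul(-456, Rational(-1, 43))) = Add(Rational(5033057, 2848279), Rational(456, 43)) = Rational(1515236675, 122475997)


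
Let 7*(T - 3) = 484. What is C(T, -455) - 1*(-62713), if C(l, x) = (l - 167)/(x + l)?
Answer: 21008938/335 ≈ 62713.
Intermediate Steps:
T = 505/7 (T = 3 + (1/7)*484 = 3 + 484/7 = 505/7 ≈ 72.143)
C(l, x) = (-167 + l)/(l + x)
C(T, -455) - 1*(-62713) = (-167 + 505/7)/(505/7 - 455) - 1*(-62713) = -664/7/(-2680/7) + 62713 = -7/2680*(-664/7) + 62713 = 83/335 + 62713 = 21008938/335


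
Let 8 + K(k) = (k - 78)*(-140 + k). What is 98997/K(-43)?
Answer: 98997/22135 ≈ 4.4724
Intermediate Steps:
K(k) = -8 + (-140 + k)*(-78 + k) (K(k) = -8 + (k - 78)*(-140 + k) = -8 + (-78 + k)*(-140 + k) = -8 + (-140 + k)*(-78 + k))
98997/K(-43) = 98997/(10912 + (-43)² - 218*(-43)) = 98997/(10912 + 1849 + 9374) = 98997/22135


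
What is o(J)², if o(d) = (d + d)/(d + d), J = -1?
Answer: 1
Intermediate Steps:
o(d) = 1 (o(d) = (2*d)/((2*d)) = (2*d)*(1/(2*d)) = 1)
o(J)² = 1² = 1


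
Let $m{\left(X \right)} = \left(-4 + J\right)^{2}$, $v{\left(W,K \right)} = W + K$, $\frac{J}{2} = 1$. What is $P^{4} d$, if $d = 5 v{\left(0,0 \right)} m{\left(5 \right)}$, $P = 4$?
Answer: $0$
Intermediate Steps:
$J = 2$ ($J = 2 \cdot 1 = 2$)
$v{\left(W,K \right)} = K + W$
$m{\left(X \right)} = 4$ ($m{\left(X \right)} = \left(-4 + 2\right)^{2} = \left(-2\right)^{2} = 4$)
$d = 0$ ($d = 5 \left(0 + 0\right) 4 = 5 \cdot 0 \cdot 4 = 0 \cdot 4 = 0$)
$P^{4} d = 4^{4} \cdot 0 = 256 \cdot 0 = 0$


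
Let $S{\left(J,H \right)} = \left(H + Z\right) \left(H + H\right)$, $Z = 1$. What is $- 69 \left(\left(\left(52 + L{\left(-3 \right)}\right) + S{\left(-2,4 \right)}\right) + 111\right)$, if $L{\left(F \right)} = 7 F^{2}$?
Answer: $-18354$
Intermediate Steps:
$S{\left(J,H \right)} = 2 H \left(1 + H\right)$ ($S{\left(J,H \right)} = \left(H + 1\right) \left(H + H\right) = \left(1 + H\right) 2 H = 2 H \left(1 + H\right)$)
$- 69 \left(\left(\left(52 + L{\left(-3 \right)}\right) + S{\left(-2,4 \right)}\right) + 111\right) = - 69 \left(\left(\left(52 + 7 \left(-3\right)^{2}\right) + 2 \cdot 4 \left(1 + 4\right)\right) + 111\right) = - 69 \left(\left(\left(52 + 7 \cdot 9\right) + 2 \cdot 4 \cdot 5\right) + 111\right) = - 69 \left(\left(\left(52 + 63\right) + 40\right) + 111\right) = - 69 \left(\left(115 + 40\right) + 111\right) = - 69 \left(155 + 111\right) = \left(-69\right) 266 = -18354$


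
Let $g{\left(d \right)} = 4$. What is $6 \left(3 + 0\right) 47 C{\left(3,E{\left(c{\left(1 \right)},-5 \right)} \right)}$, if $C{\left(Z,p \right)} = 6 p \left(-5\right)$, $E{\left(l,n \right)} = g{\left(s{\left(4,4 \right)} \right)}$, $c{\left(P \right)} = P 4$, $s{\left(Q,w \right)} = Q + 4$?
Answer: $-101520$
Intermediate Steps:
$s{\left(Q,w \right)} = 4 + Q$
$c{\left(P \right)} = 4 P$
$E{\left(l,n \right)} = 4$
$C{\left(Z,p \right)} = - 30 p$
$6 \left(3 + 0\right) 47 C{\left(3,E{\left(c{\left(1 \right)},-5 \right)} \right)} = 6 \left(3 + 0\right) 47 \left(\left(-30\right) 4\right) = 6 \cdot 3 \cdot 47 \left(-120\right) = 18 \cdot 47 \left(-120\right) = 846 \left(-120\right) = -101520$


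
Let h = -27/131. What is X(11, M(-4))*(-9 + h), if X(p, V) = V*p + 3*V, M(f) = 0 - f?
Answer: -67536/131 ≈ -515.54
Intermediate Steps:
M(f) = -f
h = -27/131 (h = -27*1/131 = -27/131 ≈ -0.20611)
X(p, V) = 3*V + V*p
X(11, M(-4))*(-9 + h) = ((-1*(-4))*(3 + 11))*(-9 - 27/131) = (4*14)*(-1206/131) = 56*(-1206/131) = -67536/131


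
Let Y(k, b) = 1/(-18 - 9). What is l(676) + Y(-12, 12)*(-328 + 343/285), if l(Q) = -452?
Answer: -3385003/7695 ≈ -439.90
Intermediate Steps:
Y(k, b) = -1/27 (Y(k, b) = 1/(-27) = -1/27)
l(676) + Y(-12, 12)*(-328 + 343/285) = -452 - (-328 + 343/285)/27 = -452 - 1/27*(-93137/285) = -452 + 93137/7695 = -3385003/7695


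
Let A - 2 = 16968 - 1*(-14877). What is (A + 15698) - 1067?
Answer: 46478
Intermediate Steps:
A = 31847 (A = 2 + (16968 - 1*(-14877)) = 2 + (16968 + 14877) = 2 + 31845 = 31847)
(A + 15698) - 1067 = (31847 + 15698) - 1067 = 47545 - 1067 = 46478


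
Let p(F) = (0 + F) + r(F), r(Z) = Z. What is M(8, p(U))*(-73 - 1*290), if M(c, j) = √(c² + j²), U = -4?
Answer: -2904*√2 ≈ -4106.9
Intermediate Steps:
p(F) = 2*F (p(F) = (0 + F) + F = F + F = 2*F)
M(8, p(U))*(-73 - 1*290) = √(8² + (2*(-4))²)*(-73 - 1*290) = √(64 + (-8)²)*(-73 - 290) = √(64 + 64)*(-363) = √128*(-363) = (8*√2)*(-363) = -2904*√2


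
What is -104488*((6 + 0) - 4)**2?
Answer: -417952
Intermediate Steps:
-104488*((6 + 0) - 4)**2 = -104488*(6 - 4)**2 = -104488*2**2 = -104488*4 = -417952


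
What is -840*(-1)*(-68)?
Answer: -57120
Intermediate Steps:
-840*(-1)*(-68) = -56*(-15)*(-68) = 840*(-68) = -57120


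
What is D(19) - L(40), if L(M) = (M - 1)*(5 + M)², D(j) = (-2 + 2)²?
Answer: -78975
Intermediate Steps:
D(j) = 0 (D(j) = 0² = 0)
L(M) = (5 + M)²*(-1 + M) (L(M) = (-1 + M)*(5 + M)² = (5 + M)²*(-1 + M))
D(19) - L(40) = 0 - (5 + 40)²*(-1 + 40) = 0 - 45²*39 = 0 - 2025*39 = 0 - 1*78975 = 0 - 78975 = -78975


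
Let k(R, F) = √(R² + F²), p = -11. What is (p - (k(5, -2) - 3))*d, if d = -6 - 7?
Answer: 104 + 13*√29 ≈ 174.01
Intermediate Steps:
d = -13
k(R, F) = √(F² + R²)
(p - (k(5, -2) - 3))*d = (-11 - (√((-2)² + 5²) - 3))*(-13) = (-11 - (√(4 + 25) - 3))*(-13) = (-11 - (√29 - 3))*(-13) = (-11 - (-3 + √29))*(-13) = (-11 + (3 - √29))*(-13) = (-8 - √29)*(-13) = 104 + 13*√29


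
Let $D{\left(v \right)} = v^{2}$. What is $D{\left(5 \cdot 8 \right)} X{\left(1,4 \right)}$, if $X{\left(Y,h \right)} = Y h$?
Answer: $6400$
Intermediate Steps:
$D{\left(5 \cdot 8 \right)} X{\left(1,4 \right)} = \left(5 \cdot 8\right)^{2} \cdot 1 \cdot 4 = 40^{2} \cdot 4 = 1600 \cdot 4 = 6400$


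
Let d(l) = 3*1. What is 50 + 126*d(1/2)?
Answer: 428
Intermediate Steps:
d(l) = 3
50 + 126*d(1/2) = 50 + 126*3 = 50 + 378 = 428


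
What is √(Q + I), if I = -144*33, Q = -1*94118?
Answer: I*√98870 ≈ 314.44*I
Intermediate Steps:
Q = -94118
I = -4752
√(Q + I) = √(-94118 - 4752) = √(-98870) = I*√98870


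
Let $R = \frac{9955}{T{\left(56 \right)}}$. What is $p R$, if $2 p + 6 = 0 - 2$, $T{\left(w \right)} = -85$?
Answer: $\frac{7964}{17} \approx 468.47$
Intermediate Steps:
$p = -4$ ($p = -3 + \frac{0 - 2}{2} = -3 + \frac{1}{2} \left(-2\right) = -3 - 1 = -4$)
$R = - \frac{1991}{17}$ ($R = \frac{9955}{-85} = 9955 \left(- \frac{1}{85}\right) = - \frac{1991}{17} \approx -117.12$)
$p R = \left(-4\right) \left(- \frac{1991}{17}\right) = \frac{7964}{17}$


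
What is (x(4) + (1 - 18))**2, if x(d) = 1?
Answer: 256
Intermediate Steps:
(x(4) + (1 - 18))**2 = (1 + (1 - 18))**2 = (1 - 17)**2 = (-16)**2 = 256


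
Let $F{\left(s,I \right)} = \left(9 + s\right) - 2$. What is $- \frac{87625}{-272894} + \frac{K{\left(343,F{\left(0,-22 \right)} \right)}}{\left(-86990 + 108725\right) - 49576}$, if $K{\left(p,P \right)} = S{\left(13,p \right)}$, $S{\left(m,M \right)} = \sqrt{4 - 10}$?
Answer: $\frac{87625}{272894} - \frac{i \sqrt{6}}{27841} \approx 0.3211 - 8.7981 \cdot 10^{-5} i$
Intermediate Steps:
$S{\left(m,M \right)} = i \sqrt{6}$ ($S{\left(m,M \right)} = \sqrt{-6} = i \sqrt{6}$)
$F{\left(s,I \right)} = 7 + s$
$K{\left(p,P \right)} = i \sqrt{6}$
$- \frac{87625}{-272894} + \frac{K{\left(343,F{\left(0,-22 \right)} \right)}}{\left(-86990 + 108725\right) - 49576} = - \frac{87625}{-272894} + \frac{i \sqrt{6}}{\left(-86990 + 108725\right) - 49576} = \left(-87625\right) \left(- \frac{1}{272894}\right) + \frac{i \sqrt{6}}{21735 - 49576} = \frac{87625}{272894} + \frac{i \sqrt{6}}{-27841} = \frac{87625}{272894} + i \sqrt{6} \left(- \frac{1}{27841}\right) = \frac{87625}{272894} - \frac{i \sqrt{6}}{27841}$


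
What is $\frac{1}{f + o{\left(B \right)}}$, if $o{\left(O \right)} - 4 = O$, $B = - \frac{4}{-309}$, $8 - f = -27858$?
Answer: $\frac{309}{8611834} \approx 3.5881 \cdot 10^{-5}$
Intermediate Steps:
$f = 27866$ ($f = 8 - -27858 = 8 + 27858 = 27866$)
$B = \frac{4}{309}$ ($B = \left(-4\right) \left(- \frac{1}{309}\right) = \frac{4}{309} \approx 0.012945$)
$o{\left(O \right)} = 4 + O$
$\frac{1}{f + o{\left(B \right)}} = \frac{1}{27866 + \left(4 + \frac{4}{309}\right)} = \frac{1}{27866 + \frac{1240}{309}} = \frac{1}{\frac{8611834}{309}} = \frac{309}{8611834}$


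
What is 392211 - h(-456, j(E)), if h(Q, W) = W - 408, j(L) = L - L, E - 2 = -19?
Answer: 392619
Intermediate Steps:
E = -17 (E = 2 - 19 = -17)
j(L) = 0
h(Q, W) = -408 + W
392211 - h(-456, j(E)) = 392211 - (-408 + 0) = 392211 - 1*(-408) = 392211 + 408 = 392619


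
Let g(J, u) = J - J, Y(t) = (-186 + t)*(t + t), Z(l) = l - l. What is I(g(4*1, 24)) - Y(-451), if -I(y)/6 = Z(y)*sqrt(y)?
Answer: -574574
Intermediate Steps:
Z(l) = 0
Y(t) = 2*t*(-186 + t) (Y(t) = (-186 + t)*(2*t) = 2*t*(-186 + t))
g(J, u) = 0
I(y) = 0 (I(y) = -0*sqrt(y) = -6*0 = 0)
I(g(4*1, 24)) - Y(-451) = 0 - 2*(-451)*(-186 - 451) = 0 - 2*(-451)*(-637) = 0 - 1*574574 = 0 - 574574 = -574574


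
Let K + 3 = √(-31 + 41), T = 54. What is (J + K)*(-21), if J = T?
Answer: -1071 - 21*√10 ≈ -1137.4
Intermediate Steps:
J = 54
K = -3 + √10 (K = -3 + √(-31 + 41) = -3 + √10 ≈ 0.16228)
(J + K)*(-21) = (54 + (-3 + √10))*(-21) = (51 + √10)*(-21) = -1071 - 21*√10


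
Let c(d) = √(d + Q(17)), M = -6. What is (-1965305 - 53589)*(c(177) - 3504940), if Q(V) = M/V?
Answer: 7076102336360 - 2018894*√51051/17 ≈ 7.0761e+12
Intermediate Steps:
Q(V) = -6/V
c(d) = √(-6/17 + d) (c(d) = √(d - 6/17) = √(-6/17 + d))
(-1965305 - 53589)*(c(177) - 3504940) = (-1965305 - 53589)*(√(-102 + 289*177)/17 - 3504940) = -2018894*(√(-102 + 51153)/17 - 3504940) = -2018894*(√51051/17 - 3504940) = -2018894*(-3504940 + √51051/17) = 7076102336360 - 2018894*√51051/17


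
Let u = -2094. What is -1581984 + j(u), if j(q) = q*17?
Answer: -1617582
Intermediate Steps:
j(q) = 17*q
-1581984 + j(u) = -1581984 + 17*(-2094) = -1581984 - 35598 = -1617582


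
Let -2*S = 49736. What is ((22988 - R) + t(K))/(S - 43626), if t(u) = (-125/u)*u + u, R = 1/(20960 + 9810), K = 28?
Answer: -704356069/2107560380 ≈ -0.33420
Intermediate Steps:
S = -24868 (S = -½*49736 = -24868)
R = 1/30770 ≈ 3.2499e-5
t(u) = -125 + u
((22988 - R) + t(K))/(S - 43626) = ((22988 - 1*1/30770) + (-125 + 28))/(-24868 - 43626) = ((22988 - 1/30770) - 97)/(-68494) = (707340759/30770 - 97)*(-1/68494) = (704356069/30770)*(-1/68494) = -704356069/2107560380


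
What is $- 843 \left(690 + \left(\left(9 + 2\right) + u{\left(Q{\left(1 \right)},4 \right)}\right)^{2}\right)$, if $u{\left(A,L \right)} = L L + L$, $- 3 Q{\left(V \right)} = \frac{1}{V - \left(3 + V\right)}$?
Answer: $-1391793$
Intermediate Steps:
$Q{\left(V \right)} = \frac{1}{9}$ ($Q{\left(V \right)} = - \frac{1}{3 \left(V - \left(3 + V\right)\right)} = - \frac{1}{3 \left(-3\right)} = \left(- \frac{1}{3}\right) \left(- \frac{1}{3}\right) = \frac{1}{9}$)
$u{\left(A,L \right)} = L + L^{2}$ ($u{\left(A,L \right)} = L^{2} + L = L + L^{2}$)
$- 843 \left(690 + \left(\left(9 + 2\right) + u{\left(Q{\left(1 \right)},4 \right)}\right)^{2}\right) = - 843 \left(690 + \left(\left(9 + 2\right) + 4 \left(1 + 4\right)\right)^{2}\right) = - 843 \left(690 + \left(11 + 4 \cdot 5\right)^{2}\right) = - 843 \left(690 + \left(11 + 20\right)^{2}\right) = - 843 \left(690 + 31^{2}\right) = - 843 \left(690 + 961\right) = \left(-843\right) 1651 = -1391793$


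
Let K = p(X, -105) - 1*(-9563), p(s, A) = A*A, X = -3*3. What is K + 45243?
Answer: 65831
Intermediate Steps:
X = -9
p(s, A) = A²
K = 20588 (K = (-105)² - 1*(-9563) = 11025 + 9563 = 20588)
K + 45243 = 20588 + 45243 = 65831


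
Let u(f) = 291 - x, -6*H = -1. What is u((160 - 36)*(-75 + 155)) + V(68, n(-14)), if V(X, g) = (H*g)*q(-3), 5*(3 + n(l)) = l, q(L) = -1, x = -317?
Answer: 18269/30 ≈ 608.97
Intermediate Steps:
H = ⅙ (H = -⅙*(-1) = ⅙ ≈ 0.16667)
n(l) = -3 + l/5
u(f) = 608 (u(f) = 291 - 1*(-317) = 291 + 317 = 608)
V(X, g) = -g/6 (V(X, g) = (g/6)*(-1) = -g/6)
u((160 - 36)*(-75 + 155)) + V(68, n(-14)) = 608 - (-3 + (⅕)*(-14))/6 = 608 - (-3 - 14/5)/6 = 608 - ⅙*(-29/5) = 608 + 29/30 = 18269/30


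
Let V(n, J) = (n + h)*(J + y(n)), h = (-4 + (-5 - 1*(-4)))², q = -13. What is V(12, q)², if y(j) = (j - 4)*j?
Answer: 9431041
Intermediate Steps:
y(j) = j*(-4 + j) (y(j) = (-4 + j)*j = j*(-4 + j))
h = 25 (h = (-4 + (-5 + 4))² = (-4 - 1)² = (-5)² = 25)
V(n, J) = (25 + n)*(J + n*(-4 + n)) (V(n, J) = (n + 25)*(J + n*(-4 + n)) = (25 + n)*(J + n*(-4 + n)))
V(12, q)² = (12³ - 100*12 + 21*12² + 25*(-13) - 13*12)² = (1728 - 1200 + 21*144 - 325 - 156)² = (1728 - 1200 + 3024 - 325 - 156)² = 3071² = 9431041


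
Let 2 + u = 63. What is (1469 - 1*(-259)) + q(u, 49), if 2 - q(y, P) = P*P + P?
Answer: -720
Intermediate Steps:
u = 61 (u = -2 + 63 = 61)
q(y, P) = 2 - P - P² (q(y, P) = 2 - (P*P + P) = 2 - (P² + P) = 2 - (P + P²) = 2 + (-P - P²) = 2 - P - P²)
(1469 - 1*(-259)) + q(u, 49) = (1469 - 1*(-259)) + (2 - 1*49 - 1*49²) = (1469 + 259) + (2 - 49 - 1*2401) = 1728 + (2 - 49 - 2401) = 1728 - 2448 = -720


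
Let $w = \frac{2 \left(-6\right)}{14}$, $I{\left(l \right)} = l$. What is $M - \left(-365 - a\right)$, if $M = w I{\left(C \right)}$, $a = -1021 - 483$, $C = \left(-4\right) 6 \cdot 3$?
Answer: $- \frac{7541}{7} \approx -1077.3$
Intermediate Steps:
$C = -72$ ($C = \left(-24\right) 3 = -72$)
$a = -1504$
$w = - \frac{6}{7}$ ($w = \left(-12\right) \frac{1}{14} = - \frac{6}{7} \approx -0.85714$)
$M = \frac{432}{7}$ ($M = \left(- \frac{6}{7}\right) \left(-72\right) = \frac{432}{7} \approx 61.714$)
$M - \left(-365 - a\right) = \frac{432}{7} - \left(-365 - -1504\right) = \frac{432}{7} - \left(-365 + 1504\right) = \frac{432}{7} - 1139 = - \frac{7541}{7}$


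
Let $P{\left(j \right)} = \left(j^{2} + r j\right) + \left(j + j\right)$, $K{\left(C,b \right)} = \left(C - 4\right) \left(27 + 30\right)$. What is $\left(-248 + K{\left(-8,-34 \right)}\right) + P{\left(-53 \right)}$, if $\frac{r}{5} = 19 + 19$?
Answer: $-8299$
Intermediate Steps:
$r = 190$ ($r = 5 \left(19 + 19\right) = 5 \cdot 38 = 190$)
$K{\left(C,b \right)} = -228 + 57 C$ ($K{\left(C,b \right)} = \left(-4 + C\right) 57 = -228 + 57 C$)
$P{\left(j \right)} = j^{2} + 192 j$ ($P{\left(j \right)} = \left(j^{2} + 190 j\right) + \left(j + j\right) = \left(j^{2} + 190 j\right) + 2 j = j^{2} + 192 j$)
$\left(-248 + K{\left(-8,-34 \right)}\right) + P{\left(-53 \right)} = \left(-248 + \left(-228 + 57 \left(-8\right)\right)\right) - 53 \left(192 - 53\right) = \left(-248 - 684\right) - 7367 = -932 - 7367 = -8299$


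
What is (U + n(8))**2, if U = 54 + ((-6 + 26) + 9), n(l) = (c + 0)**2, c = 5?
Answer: 11664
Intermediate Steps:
n(l) = 25 (n(l) = (5 + 0)**2 = 5**2 = 25)
U = 83 (U = 54 + (20 + 9) = 54 + 29 = 83)
(U + n(8))**2 = (83 + 25)**2 = 108**2 = 11664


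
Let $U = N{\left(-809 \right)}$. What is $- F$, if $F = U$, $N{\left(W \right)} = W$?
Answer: $809$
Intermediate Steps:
$U = -809$
$F = -809$
$- F = \left(-1\right) \left(-809\right) = 809$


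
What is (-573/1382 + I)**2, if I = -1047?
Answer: 2095334415729/1909924 ≈ 1.0971e+6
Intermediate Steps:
(-573/1382 + I)**2 = (-573/1382 - 1047)**2 = (-1447527/1382)**2 = 2095334415729/1909924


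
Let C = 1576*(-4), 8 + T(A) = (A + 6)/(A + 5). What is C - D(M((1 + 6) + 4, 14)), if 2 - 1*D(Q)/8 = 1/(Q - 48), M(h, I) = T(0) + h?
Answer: -1384120/219 ≈ -6320.2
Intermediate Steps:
T(A) = -8 + (6 + A)/(5 + A) (T(A) = -8 + (A + 6)/(A + 5) = -8 + (6 + A)/(5 + A))
C = -6304
M(h, I) = -34/5 + h (M(h, I) = (-34 - 7*0)/(5 + 0) + h = (-34 + 0)/5 + h = (⅕)*(-34) + h = -34/5 + h)
D(Q) = 16 - 8/(-48 + Q) (D(Q) = 16 - 8/(Q - 48) = 16 - 8/(-48 + Q))
C - D(M((1 + 6) + 4, 14)) = -6304 - 8*(-97 + 2*(-34/5 + ((1 + 6) + 4)))/(-48 + (-34/5 + ((1 + 6) + 4))) = -6304 - 8*(-97 + 2*(-34/5 + (7 + 4)))/(-48 + (-34/5 + (7 + 4))) = -6304 - 8*(-97 + 2*(-34/5 + 11))/(-48 + (-34/5 + 11)) = -6304 - 8*(-97 + 2*(21/5))/(-48 + 21/5) = -6304 - 8*(-97 + 42/5)/(-219/5) = -6304 - 8*(-5)*(-443)/(219*5) = -6304 - 1*3544/219 = -6304 - 3544/219 = -1384120/219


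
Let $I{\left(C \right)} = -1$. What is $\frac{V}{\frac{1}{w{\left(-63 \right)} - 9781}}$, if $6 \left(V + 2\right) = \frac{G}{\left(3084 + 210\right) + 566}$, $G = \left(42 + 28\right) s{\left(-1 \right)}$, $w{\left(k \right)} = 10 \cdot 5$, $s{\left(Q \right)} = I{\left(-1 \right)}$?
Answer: $\frac{45142109}{2316} \approx 19491.0$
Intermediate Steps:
$s{\left(Q \right)} = -1$
$w{\left(k \right)} = 50$
$G = -70$ ($G = \left(42 + 28\right) \left(-1\right) = 70 \left(-1\right) = -70$)
$V = - \frac{4639}{2316}$ ($V = -2 + \frac{\left(-70\right) \frac{1}{\left(3084 + 210\right) + 566}}{6} = -2 + \frac{\left(-70\right) \frac{1}{3294 + 566}}{6} = -2 + \frac{\left(-70\right) \frac{1}{3860}}{6} = -2 + \frac{1}{6} \left(- \frac{7}{386}\right) = -2 - \frac{7}{2316} = - \frac{4639}{2316} \approx -2.003$)
$\frac{V}{\frac{1}{w{\left(-63 \right)} - 9781}} = - \frac{4639}{2316 \frac{1}{50 - 9781}} = - \frac{4639}{2316 \frac{1}{-9731}} = - \frac{4639}{2316 \left(- \frac{1}{9731}\right)} = \left(- \frac{4639}{2316}\right) \left(-9731\right) = \frac{45142109}{2316}$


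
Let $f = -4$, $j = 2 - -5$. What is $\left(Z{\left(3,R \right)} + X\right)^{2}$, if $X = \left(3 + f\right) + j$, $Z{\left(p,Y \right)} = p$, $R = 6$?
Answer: $81$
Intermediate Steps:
$j = 7$ ($j = 2 + 5 = 7$)
$X = 6$ ($X = \left(3 - 4\right) + 7 = -1 + 7 = 6$)
$\left(Z{\left(3,R \right)} + X\right)^{2} = \left(3 + 6\right)^{2} = 9^{2} = 81$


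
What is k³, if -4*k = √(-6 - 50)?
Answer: 7*I*√14/4 ≈ 6.5479*I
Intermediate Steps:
k = -I*√14/2 (k = -√(-6 - 50)/4 = -I*√14/2 ≈ -1.8708*I)
k³ = (-I*√14/2)³ = 7*I*√14/4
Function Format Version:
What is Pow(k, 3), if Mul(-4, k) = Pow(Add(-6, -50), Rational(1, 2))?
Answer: Mul(Rational(7, 4), I, Pow(14, Rational(1, 2))) ≈ Mul(6.5479, I)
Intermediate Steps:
k = Mul(Rational(-1, 2), I, Pow(14, Rational(1, 2))) (k = Mul(Rational(-1, 4), Pow(Add(-6, -50), Rational(1, 2))) = Mul(Rational(-1, 4), Pow(-56, Rational(1, 2))) = Mul(Rational(-1, 4), Mul(2, I, Pow(14, Rational(1, 2)))) = Mul(Rational(-1, 2), I, Pow(14, Rational(1, 2))) ≈ Mul(-1.8708, I))
Pow(k, 3) = Pow(Mul(Rational(-1, 2), I, Pow(14, Rational(1, 2))), 3) = Mul(Rational(7, 4), I, Pow(14, Rational(1, 2)))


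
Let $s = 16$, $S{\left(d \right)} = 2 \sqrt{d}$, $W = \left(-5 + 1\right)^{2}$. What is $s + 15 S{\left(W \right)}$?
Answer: $136$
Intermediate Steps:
$W = 16$ ($W = \left(-4\right)^{2} = 16$)
$s + 15 S{\left(W \right)} = 16 + 15 \cdot 2 \sqrt{16} = 16 + 15 \cdot 2 \cdot 4 = 16 + 15 \cdot 8 = 16 + 120 = 136$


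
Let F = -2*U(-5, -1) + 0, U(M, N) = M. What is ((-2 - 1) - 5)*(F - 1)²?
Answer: -648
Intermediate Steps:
F = 10 (F = -2*(-5) + 0 = 10 + 0 = 10)
((-2 - 1) - 5)*(F - 1)² = ((-2 - 1) - 5)*(10 - 1)² = (-3 - 5)*9² = -8*81 = -648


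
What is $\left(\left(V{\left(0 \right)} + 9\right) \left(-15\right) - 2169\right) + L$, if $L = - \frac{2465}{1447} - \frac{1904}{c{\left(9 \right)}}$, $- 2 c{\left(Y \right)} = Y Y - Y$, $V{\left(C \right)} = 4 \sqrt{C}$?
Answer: $- \frac{29338405}{13023} \approx -2252.8$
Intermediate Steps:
$c{\left(Y \right)} = \frac{Y}{2} - \frac{Y^{2}}{2}$ ($c{\left(Y \right)} = - \frac{Y Y - Y}{2} = - \frac{Y^{2} - Y}{2} = \frac{Y}{2} - \frac{Y^{2}}{2}$)
$L = \frac{666587}{13023}$ ($L = - \frac{2465}{1447} - \frac{1904}{\frac{1}{2} \cdot 9 \left(1 - 9\right)} = \left(-2465\right) \frac{1}{1447} - \frac{1904}{\frac{1}{2} \cdot 9 \left(1 - 9\right)} = - \frac{2465}{1447} - \frac{1904}{\frac{1}{2} \cdot 9 \left(-8\right)} = - \frac{2465}{1447} - \frac{1904}{-36} = - \frac{2465}{1447} - - \frac{476}{9} = - \frac{2465}{1447} + \frac{476}{9} = \frac{666587}{13023} \approx 51.185$)
$\left(\left(V{\left(0 \right)} + 9\right) \left(-15\right) - 2169\right) + L = \left(\left(4 \sqrt{0} + 9\right) \left(-15\right) - 2169\right) + \frac{666587}{13023} = \left(\left(4 \cdot 0 + 9\right) \left(-15\right) - 2169\right) + \frac{666587}{13023} = \left(\left(0 + 9\right) \left(-15\right) - 2169\right) + \frac{666587}{13023} = \left(9 \left(-15\right) - 2169\right) + \frac{666587}{13023} = \left(-135 - 2169\right) + \frac{666587}{13023} = -2304 + \frac{666587}{13023} = - \frac{29338405}{13023}$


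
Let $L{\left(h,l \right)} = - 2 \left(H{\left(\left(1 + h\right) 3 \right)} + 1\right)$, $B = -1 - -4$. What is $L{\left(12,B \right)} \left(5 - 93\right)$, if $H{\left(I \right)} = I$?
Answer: $7040$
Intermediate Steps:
$B = 3$ ($B = -1 + 4 = 3$)
$L{\left(h,l \right)} = -8 - 6 h$ ($L{\left(h,l \right)} = - 2 \left(\left(1 + h\right) 3 + 1\right) = - 2 \left(\left(3 + 3 h\right) + 1\right) = - 2 \left(4 + 3 h\right) = -8 - 6 h$)
$L{\left(12,B \right)} \left(5 - 93\right) = \left(-8 - 72\right) \left(5 - 93\right) = \left(-8 - 72\right) \left(-88\right) = \left(-80\right) \left(-88\right) = 7040$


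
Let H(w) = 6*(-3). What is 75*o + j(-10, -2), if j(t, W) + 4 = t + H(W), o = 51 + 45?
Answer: 7168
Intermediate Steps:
H(w) = -18
o = 96
j(t, W) = -22 + t (j(t, W) = -4 + (t - 18) = -4 + (-18 + t) = -22 + t)
75*o + j(-10, -2) = 75*96 + (-22 - 10) = 7200 - 32 = 7168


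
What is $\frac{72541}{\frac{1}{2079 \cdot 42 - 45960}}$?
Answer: $3000150678$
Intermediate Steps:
$\frac{72541}{\frac{1}{2079 \cdot 42 - 45960}} = \frac{72541}{\frac{1}{87318 - 45960}} = \frac{72541}{\frac{1}{41358}} = 72541 \frac{1}{\frac{1}{41358}} = 72541 \cdot 41358 = 3000150678$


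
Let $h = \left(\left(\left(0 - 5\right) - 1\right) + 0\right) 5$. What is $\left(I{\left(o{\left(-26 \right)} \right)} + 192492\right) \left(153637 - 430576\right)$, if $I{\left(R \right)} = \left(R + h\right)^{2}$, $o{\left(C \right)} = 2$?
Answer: $-53525662164$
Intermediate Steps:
$h = -30$ ($h = \left(\left(-5 - 1\right) + 0\right) 5 = \left(-6 + 0\right) 5 = \left(-6\right) 5 = -30$)
$I{\left(R \right)} = \left(-30 + R\right)^{2}$ ($I{\left(R \right)} = \left(R - 30\right)^{2} = \left(-30 + R\right)^{2}$)
$\left(I{\left(o{\left(-26 \right)} \right)} + 192492\right) \left(153637 - 430576\right) = \left(\left(-30 + 2\right)^{2} + 192492\right) \left(153637 - 430576\right) = \left(\left(-28\right)^{2} + 192492\right) \left(-276939\right) = \left(784 + 192492\right) \left(-276939\right) = 193276 \left(-276939\right) = -53525662164$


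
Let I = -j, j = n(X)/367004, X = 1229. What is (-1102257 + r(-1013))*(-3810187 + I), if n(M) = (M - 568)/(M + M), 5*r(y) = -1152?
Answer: 3789418769416943412813/902095832 ≈ 4.2007e+12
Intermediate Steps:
r(y) = -1152/5 (r(y) = (1/5)*(-1152) = -1152/5)
n(M) = (-568 + M)/(2*M) (n(M) = (-568 + M)/((2*M)) = (-568 + M)*(1/(2*M)) = (-568 + M)/(2*M))
j = 661/902095832 (j = ((1/2)*(-568 + 1229)/1229)/367004 = ((1/2)*(1/1229)*661)*(1/367004) = (661/2458)*(1/367004) = 661/902095832 ≈ 7.3274e-7)
I = -661/902095832 (I = -1*661/902095832 = -661/902095832 ≈ -7.3274e-7)
(-1102257 + r(-1013))*(-3810187 + I) = (-1102257 - 1152/5)*(-3810187 - 661/902095832) = -5512437/5*(-3437153811841245/902095832) = 3789418769416943412813/902095832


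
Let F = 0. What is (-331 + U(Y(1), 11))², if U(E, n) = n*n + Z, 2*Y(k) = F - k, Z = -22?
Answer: 53824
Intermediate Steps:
Y(k) = -k/2 (Y(k) = (0 - k)/2 = (-k)/2 = -k/2)
U(E, n) = -22 + n² (U(E, n) = n*n - 22 = n² - 22 = -22 + n²)
(-331 + U(Y(1), 11))² = (-331 + (-22 + 11²))² = (-331 + (-22 + 121))² = (-331 + 99)² = (-232)² = 53824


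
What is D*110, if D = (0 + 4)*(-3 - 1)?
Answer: -1760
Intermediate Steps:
D = -16 (D = 4*(-4) = -16)
D*110 = -16*110 = -1760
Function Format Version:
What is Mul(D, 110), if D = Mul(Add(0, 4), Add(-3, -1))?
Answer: -1760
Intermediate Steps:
D = -16 (D = Mul(4, -4) = -16)
Mul(D, 110) = Mul(-16, 110) = -1760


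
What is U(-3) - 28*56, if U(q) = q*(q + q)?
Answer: -1550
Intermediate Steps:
U(q) = 2*q**2 (U(q) = q*(2*q) = 2*q**2)
U(-3) - 28*56 = 2*(-3)**2 - 28*56 = 2*9 - 1568 = 18 - 1568 = -1550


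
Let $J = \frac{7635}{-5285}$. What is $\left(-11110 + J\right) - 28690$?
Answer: $- \frac{42070127}{1057} \approx -39801.0$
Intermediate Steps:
$J = - \frac{1527}{1057}$ ($J = 7635 \left(- \frac{1}{5285}\right) = - \frac{1527}{1057} \approx -1.4447$)
$\left(-11110 + J\right) - 28690 = \left(-11110 - \frac{1527}{1057}\right) - 28690 = - \frac{11744797}{1057} - 28690 = - \frac{42070127}{1057}$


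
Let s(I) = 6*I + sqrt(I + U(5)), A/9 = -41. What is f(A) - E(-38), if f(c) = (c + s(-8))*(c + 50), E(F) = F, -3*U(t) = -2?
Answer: 133061 - 319*I*sqrt(66)/3 ≈ 1.3306e+5 - 863.86*I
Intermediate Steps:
A = -369 (A = 9*(-41) = -369)
U(t) = 2/3 (U(t) = -1/3*(-2) = 2/3)
s(I) = sqrt(2/3 + I) + 6*I (s(I) = 6*I + sqrt(I + 2/3) = 6*I + sqrt(2/3 + I) = sqrt(2/3 + I) + 6*I)
f(c) = (50 + c)*(-48 + c + I*sqrt(66)/3) (f(c) = (c + (6*(-8) + sqrt(6 + 9*(-8))/3))*(c + 50) = (c + (-48 + sqrt(6 - 72)/3))*(50 + c) = (c + (-48 + sqrt(-66)/3))*(50 + c) = (c + (-48 + (I*sqrt(66))/3))*(50 + c) = (c + (-48 + I*sqrt(66)/3))*(50 + c) = (-48 + c + I*sqrt(66)/3)*(50 + c) = (50 + c)*(-48 + c + I*sqrt(66)/3))
f(A) - E(-38) = (-2400 + (-369)**2 + 2*(-369) + 50*I*sqrt(66)/3 + (1/3)*I*(-369)*sqrt(66)) - 1*(-38) = (-2400 + 136161 - 738 + 50*I*sqrt(66)/3 - 123*I*sqrt(66)) + 38 = (133023 - 319*I*sqrt(66)/3) + 38 = 133061 - 319*I*sqrt(66)/3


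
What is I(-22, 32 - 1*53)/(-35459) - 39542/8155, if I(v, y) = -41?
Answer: -1401785423/289168145 ≈ -4.8476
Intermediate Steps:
I(-22, 32 - 1*53)/(-35459) - 39542/8155 = -41/(-35459) - 39542/8155 = -41*(-1/35459) - 39542*1/8155 = 41/35459 - 39542/8155 = -1401785423/289168145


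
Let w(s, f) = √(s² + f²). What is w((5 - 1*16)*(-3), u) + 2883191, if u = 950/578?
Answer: 2883191 + √91179994/289 ≈ 2.8832e+6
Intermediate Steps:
u = 475/289 (u = 950*(1/578) = 475/289 ≈ 1.6436)
w(s, f) = √(f² + s²)
w((5 - 1*16)*(-3), u) + 2883191 = √((475/289)² + ((5 - 1*16)*(-3))²) + 2883191 = √(225625/83521 + ((5 - 16)*(-3))²) + 2883191 = √(225625/83521 + (-11*(-3))²) + 2883191 = √(225625/83521 + 33²) + 2883191 = √(225625/83521 + 1089) + 2883191 = √(91179994/83521) + 2883191 = √91179994/289 + 2883191 = 2883191 + √91179994/289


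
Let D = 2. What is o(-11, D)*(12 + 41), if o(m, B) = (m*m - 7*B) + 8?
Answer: 6095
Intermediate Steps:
o(m, B) = 8 + m² - 7*B (o(m, B) = (m² - 7*B) + 8 = 8 + m² - 7*B)
o(-11, D)*(12 + 41) = (8 + (-11)² - 7*2)*(12 + 41) = (8 + 121 - 14)*53 = 115*53 = 6095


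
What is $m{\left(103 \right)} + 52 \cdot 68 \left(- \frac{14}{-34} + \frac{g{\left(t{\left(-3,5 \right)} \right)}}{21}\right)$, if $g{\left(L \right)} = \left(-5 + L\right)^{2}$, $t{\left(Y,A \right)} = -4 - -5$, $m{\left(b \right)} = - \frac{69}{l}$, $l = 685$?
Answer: $\frac{59697671}{14385} \approx 4150.0$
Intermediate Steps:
$m{\left(b \right)} = - \frac{69}{685}$
$t{\left(Y,A \right)} = 1$ ($t{\left(Y,A \right)} = -4 + 5 = 1$)
$m{\left(103 \right)} + 52 \cdot 68 \left(- \frac{14}{-34} + \frac{g{\left(t{\left(-3,5 \right)} \right)}}{21}\right) = - \frac{69}{685} + 52 \cdot 68 \left(- \frac{14}{-34} + \frac{\left(-5 + 1\right)^{2}}{21}\right) = - \frac{69}{685} + 3536 \left(\left(-14\right) \left(- \frac{1}{34}\right) + \left(-4\right)^{2} \cdot \frac{1}{21}\right) = - \frac{69}{685} + 3536 \left(\frac{7}{17} + 16 \cdot \frac{1}{21}\right) = - \frac{69}{685} + 3536 \left(\frac{7}{17} + \frac{16}{21}\right) = - \frac{69}{685} + 3536 \cdot \frac{419}{357} = - \frac{69}{685} + \frac{87152}{21} = \frac{59697671}{14385}$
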